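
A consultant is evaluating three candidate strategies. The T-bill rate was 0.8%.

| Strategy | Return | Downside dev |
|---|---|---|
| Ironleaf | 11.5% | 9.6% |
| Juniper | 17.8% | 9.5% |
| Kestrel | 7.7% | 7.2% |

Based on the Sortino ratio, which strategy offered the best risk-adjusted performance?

Juniper

Ironleaf: Sortino ratio = (11.5% − 0.8%) / 9.6% = 1.115
Juniper: Sortino ratio = (17.8% − 0.8%) / 9.5% = 1.789
Kestrel: Sortino ratio = (7.7% − 0.8%) / 7.2% = 0.958
Highest: Juniper (1.789).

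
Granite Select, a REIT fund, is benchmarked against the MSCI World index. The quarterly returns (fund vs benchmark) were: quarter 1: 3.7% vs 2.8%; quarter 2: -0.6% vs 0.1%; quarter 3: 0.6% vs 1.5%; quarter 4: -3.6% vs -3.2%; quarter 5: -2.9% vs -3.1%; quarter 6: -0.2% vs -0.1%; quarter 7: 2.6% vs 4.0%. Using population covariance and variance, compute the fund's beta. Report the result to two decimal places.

r̄p = -0.0571%,  r̄m = 0.2857%
Cov = Σ(rp − r̄p)(rm − r̄m) / 7 = 6.0349
Var(rm) = Σ(rm − r̄m)² / 7 = 6.4841
β = Cov / Var = 6.0349 / 6.4841 = 0.9307

0.93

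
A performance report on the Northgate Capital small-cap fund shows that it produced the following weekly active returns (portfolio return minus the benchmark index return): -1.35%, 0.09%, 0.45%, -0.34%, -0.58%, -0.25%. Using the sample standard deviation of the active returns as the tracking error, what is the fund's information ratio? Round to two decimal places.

Mean return μ = -1.980 / 6 = -0.3300%
Σ(r − μ)² = (-1.35 − (-0.3300))² + (0.09 − (-0.3300))² + (0.45 − (-0.3300))² + … = 1.8942
sample σ = √(1.8942 / 5) = √0.3788 = 0.6155%
IR = μ / tracking error = -0.3300 / 0.6155 = -0.5361

-0.54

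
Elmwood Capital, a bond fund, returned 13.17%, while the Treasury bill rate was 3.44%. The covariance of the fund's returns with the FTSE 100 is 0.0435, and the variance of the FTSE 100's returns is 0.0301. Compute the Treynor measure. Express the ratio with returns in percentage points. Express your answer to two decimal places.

β = Cov / Var = 0.0435 / 0.0301 = 1.4452
Treynor = (Rp − Rf) / β = (13.17% − 3.44%) / 1.4452 = 9.73 / 1.4452 = 6.7326

6.73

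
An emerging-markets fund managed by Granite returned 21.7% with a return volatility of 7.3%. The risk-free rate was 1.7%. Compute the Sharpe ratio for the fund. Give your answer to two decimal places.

2.74

Sharpe = (Rp − Rf) / σp = (21.7% − 1.7%) / 7.3% = 20.00% / 7.3% = 2.7397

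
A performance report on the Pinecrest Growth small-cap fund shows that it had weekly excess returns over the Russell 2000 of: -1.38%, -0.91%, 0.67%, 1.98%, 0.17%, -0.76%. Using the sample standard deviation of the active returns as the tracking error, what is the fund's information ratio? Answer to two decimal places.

Mean return r̄ = -0.230 / 6 = -0.0383%
Sample σ = √[Σ(r − r̄)² / 5] = √[7.6995 / 5] = √1.5399 = 1.2409%
IR = r̄ / tracking error = -0.0383 / 1.2409 = -0.0309

-0.03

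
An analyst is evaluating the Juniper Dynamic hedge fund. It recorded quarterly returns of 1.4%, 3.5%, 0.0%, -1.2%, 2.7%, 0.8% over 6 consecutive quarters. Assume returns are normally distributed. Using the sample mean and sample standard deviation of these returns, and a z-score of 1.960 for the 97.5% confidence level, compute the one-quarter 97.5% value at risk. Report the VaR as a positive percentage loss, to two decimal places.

r̄ = (1.4 + 3.5 + 0 − 1.2 + 2.7 + 0.8) / 6 = 7.20 / 6 = 1.2000%
Sample std dev = √[14.9400 / 5] = 1.7286%
VaR = −(r̄ − z·σ) = −(1.2000 − 1.960 × 1.7286) = −(-2.1881) = 2.1881%

2.19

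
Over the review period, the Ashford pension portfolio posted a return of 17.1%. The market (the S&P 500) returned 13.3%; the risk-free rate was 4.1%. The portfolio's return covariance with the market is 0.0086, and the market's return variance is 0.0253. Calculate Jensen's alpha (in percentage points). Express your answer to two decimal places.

β = Cov / Var = 0.0086 / 0.0253 = 0.3399
E[R] = Rf + β(Rm − Rf) = 4.1% + 0.3399 × (13.3% − 4.1%) = 7.2271%
α = Rp − E[R] = 17.1% − 7.2271% = 9.8729

9.87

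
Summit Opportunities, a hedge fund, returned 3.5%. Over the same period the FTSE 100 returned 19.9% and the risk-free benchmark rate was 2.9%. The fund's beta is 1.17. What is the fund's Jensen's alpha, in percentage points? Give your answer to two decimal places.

-19.29

CAPM expected return = Rf + β(Rm − Rf) = 2.9% + 1.17 × (19.9% − 2.9%) = 2.9 + 1.17 × 17.00 = 22.7900%
Jensen's α = Rp − E[R] = 3.5% − 22.7900% = -19.2900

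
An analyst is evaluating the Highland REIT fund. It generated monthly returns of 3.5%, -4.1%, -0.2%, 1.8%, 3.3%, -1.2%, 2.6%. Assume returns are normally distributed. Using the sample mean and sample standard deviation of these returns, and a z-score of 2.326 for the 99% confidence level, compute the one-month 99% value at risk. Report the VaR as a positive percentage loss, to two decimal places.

5.68

μ = (3.5 − 4.1 − 0.2 + 1.8 + 3.3 − 1.2 + 2.6) / 7 = 5.70 / 7 = 0.8143%
Sample σ = √[Σ(r − μ)² / 6] = √[46.7886 / 6] = √7.7981 = 2.7925%
VaR = −(μ − z·σ) = −(0.8143 − 2.326 × 2.7925) = −(-5.6811) = 5.6811%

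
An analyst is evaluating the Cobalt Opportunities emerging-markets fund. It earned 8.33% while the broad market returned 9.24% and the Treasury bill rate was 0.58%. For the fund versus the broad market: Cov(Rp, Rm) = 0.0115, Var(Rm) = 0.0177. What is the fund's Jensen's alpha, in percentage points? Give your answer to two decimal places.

β = Cov / Var = 0.0115 / 0.0177 = 0.6497
E[R] = Rf + β(Rm − Rf) = 0.58% + 0.6497 × (9.24% − 0.58%) = 6.2064%
α = Rp − E[R] = 8.33% − 6.2064% = 2.1236

2.12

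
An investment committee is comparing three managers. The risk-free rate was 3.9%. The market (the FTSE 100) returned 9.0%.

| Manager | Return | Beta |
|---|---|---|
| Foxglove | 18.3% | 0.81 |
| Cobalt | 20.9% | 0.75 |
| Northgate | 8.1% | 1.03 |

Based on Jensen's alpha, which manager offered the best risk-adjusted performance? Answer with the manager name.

Cobalt

Foxglove: α = 18.3% − [3.9% + 0.81 × (9.0% − 3.9%)] = 10.269
Cobalt: α = 20.9% − [3.9% + 0.75 × (9.0% − 3.9%)] = 13.175
Northgate: α = 8.1% − [3.9% + 1.03 × (9.0% − 3.9%)] = -1.053
Highest: Cobalt (13.175).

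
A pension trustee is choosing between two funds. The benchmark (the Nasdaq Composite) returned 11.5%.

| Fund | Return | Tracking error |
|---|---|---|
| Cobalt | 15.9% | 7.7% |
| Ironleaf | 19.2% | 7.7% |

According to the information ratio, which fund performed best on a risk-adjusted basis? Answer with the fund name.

Cobalt: IR = (15.9% − 11.5%) / 7.7% = 0.571
Ironleaf: IR = (19.2% − 11.5%) / 7.7% = 1.000
Highest: Ironleaf (1.000).

Ironleaf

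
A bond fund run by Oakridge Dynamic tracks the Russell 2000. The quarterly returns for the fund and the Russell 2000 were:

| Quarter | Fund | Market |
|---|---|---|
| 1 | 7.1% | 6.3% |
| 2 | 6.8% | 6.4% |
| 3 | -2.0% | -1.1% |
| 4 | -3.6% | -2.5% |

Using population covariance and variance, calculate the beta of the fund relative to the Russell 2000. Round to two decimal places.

r̄p = 2.0750%,  r̄m = 2.2750%
Cov = Σ(rp − r̄p)(rm − r̄m) / 4 = 20.1419
Var(rm) = Σ(rm − r̄m)² / 4 = 16.8519
β = Cov / Var = 20.1419 / 16.8519 = 1.1952

1.20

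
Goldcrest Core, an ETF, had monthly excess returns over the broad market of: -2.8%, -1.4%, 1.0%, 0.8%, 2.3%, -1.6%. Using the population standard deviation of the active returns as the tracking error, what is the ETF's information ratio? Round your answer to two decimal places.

r̄ = (-2.8 − 1.4 + 1 + 0.8 + 2.3 − 1.6) / 6 = -0.2833%
Σ(r − r̄)² = (-2.8 − (-0.2833))² + (-1.4 − (-0.2833))² + (1 − (-0.2833))² + … = 18.8083
σ = √[18.8083 / 6] = 1.7705%
IR = r̄ / tracking error = -0.2833 / 1.7705 = -0.1600

-0.16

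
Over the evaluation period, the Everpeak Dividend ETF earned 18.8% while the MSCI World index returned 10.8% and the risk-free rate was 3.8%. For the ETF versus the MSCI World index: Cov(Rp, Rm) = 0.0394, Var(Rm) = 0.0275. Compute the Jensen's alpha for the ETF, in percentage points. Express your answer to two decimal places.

4.97

β = Cov / Var = 0.0394 / 0.0275 = 1.4327
E[R] = Rf + β(Rm − Rf) = 3.8% + 1.4327 × (10.8% − 3.8%) = 13.8289%
α = Rp − E[R] = 18.8% − 13.8289% = 4.9711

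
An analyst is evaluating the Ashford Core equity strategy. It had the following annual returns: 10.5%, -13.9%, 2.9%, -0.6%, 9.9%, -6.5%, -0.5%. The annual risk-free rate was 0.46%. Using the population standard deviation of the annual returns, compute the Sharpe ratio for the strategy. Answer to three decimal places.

-0.025

r̄ = (10.5 − 13.9 + 2.9 − 0.6 + 9.9 − 6.5 − 0.5) / 7 = 1.80 / 7 = 0.2571%
Population σ = √[Σ(r − r̄)² / 7] = √[452.2771 / 7] = √64.6110 = 8.0381%
Sharpe = (r̄ − rf) / σ = (0.2571 − 0.46) / 8.0381 = -0.2029 / 8.0381 = -0.0252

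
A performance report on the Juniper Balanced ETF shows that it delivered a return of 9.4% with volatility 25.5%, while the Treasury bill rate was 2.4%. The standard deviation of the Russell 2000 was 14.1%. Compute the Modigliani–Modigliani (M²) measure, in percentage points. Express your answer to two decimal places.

6.27

Sharpe = (Rp − Rf) / σp = (9.4% − 2.4%) / 25.5% = 0.2745
M² = Rf + Sharpe × σm = 2.4% + 0.2745 × 14.1% = 6.2705%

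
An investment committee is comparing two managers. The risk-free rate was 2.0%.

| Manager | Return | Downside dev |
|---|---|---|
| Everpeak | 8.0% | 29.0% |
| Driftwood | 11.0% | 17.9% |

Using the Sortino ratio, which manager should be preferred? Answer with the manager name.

Driftwood

Everpeak: Sortino ratio = (8.0% − 2.0%) / 29.0% = 0.207
Driftwood: Sortino ratio = (11.0% − 2.0%) / 17.9% = 0.503
Highest: Driftwood (0.503).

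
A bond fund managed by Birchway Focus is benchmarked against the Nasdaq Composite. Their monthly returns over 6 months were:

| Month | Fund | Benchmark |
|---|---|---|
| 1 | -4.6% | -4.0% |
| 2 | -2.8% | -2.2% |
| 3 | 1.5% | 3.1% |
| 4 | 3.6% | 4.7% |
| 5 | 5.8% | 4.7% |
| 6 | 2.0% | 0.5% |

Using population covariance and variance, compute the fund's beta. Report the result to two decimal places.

1.01

r̄p = 0.9167%,  r̄m = 1.1333%
Cov = Σ(rp − r̄p)(rm − r̄m) / 6 = 11.3594
Var(rm) = Σ(rm − r̄m)² / 6 = 11.1956
β = Cov / Var = 11.3594 / 11.1956 = 1.0146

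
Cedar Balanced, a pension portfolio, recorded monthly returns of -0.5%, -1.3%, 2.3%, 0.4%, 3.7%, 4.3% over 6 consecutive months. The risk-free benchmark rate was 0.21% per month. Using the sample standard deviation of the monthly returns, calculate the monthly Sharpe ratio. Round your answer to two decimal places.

Mean return r̄ = 8.90 / 6 = 1.4833%
Sample σ = √[Σ(r − r̄)² / 5] = √[26.3683 / 5] = √5.2737 = 2.2965%
Sharpe = (r̄ − rf) / σ = (1.4833 − 0.21) / 2.2965 = 1.2733 / 2.2965 = 0.5545

0.55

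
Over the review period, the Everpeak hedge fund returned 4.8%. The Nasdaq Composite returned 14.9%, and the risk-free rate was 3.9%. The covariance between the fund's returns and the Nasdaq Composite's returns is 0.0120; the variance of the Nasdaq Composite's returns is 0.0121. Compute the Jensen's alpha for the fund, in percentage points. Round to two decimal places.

β = Cov / Var = 0.0120 / 0.0121 = 0.9917
E[R] = Rf + β(Rm − Rf) = 3.9% + 0.9917 × (14.9% − 3.9%) = 14.8087%
α = Rp − E[R] = 4.8% − 14.8087% = -10.0087

-10.01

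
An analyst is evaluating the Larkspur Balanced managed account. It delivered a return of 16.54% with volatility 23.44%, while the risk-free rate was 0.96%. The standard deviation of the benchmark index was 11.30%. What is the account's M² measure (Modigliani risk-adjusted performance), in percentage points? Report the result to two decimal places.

Sharpe = (Rp − Rf) / σp = (16.54% − 0.96%) / 23.44% = 0.6647
M² = Rf + Sharpe × σm = 0.96% + 0.6647 × 11.30% = 8.4711%

8.47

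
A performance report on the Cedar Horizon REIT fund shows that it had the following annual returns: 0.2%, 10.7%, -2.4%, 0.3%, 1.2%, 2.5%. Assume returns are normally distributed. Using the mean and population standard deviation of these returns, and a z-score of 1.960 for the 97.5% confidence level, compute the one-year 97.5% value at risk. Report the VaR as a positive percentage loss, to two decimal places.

r̄ = (0.2 + 10.7 − 2.4 + 0.3 + 1.2 + 2.5) / 6 = 2.0833%
Σ(r − r̄)² = (0.2 − 2.0833)² + (10.7 − 2.0833)² + … = 102.0283
population σ = √(102.0283 / 6) = √17.0047 = 4.1237%
VaR = −(r̄ − z·σ) = −(2.0833 − 1.960 × 4.1237) = −(-5.9992) = 5.9992%

6.00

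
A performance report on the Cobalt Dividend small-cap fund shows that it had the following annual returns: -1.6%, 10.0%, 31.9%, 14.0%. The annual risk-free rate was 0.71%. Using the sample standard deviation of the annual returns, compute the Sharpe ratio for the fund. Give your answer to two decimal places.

0.93

r̄ = (-1.6 + 10 + 31.9 + 14) / 4 = 54.30 / 4 = 13.5750%
Σ(r − r̄)² = 579.0475; sample σ = √(579.0475/3) = 13.8930%
Sharpe = (r̄ − rf) / σ = (13.5750 − 0.71) / 13.8930 = 12.8650 / 13.8930 = 0.9260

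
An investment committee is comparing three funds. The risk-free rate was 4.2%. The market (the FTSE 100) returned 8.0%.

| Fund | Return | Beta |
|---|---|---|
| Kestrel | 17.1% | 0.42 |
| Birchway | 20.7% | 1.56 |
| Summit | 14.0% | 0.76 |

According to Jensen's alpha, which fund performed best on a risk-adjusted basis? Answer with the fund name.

Kestrel: α = 17.1% − [4.2% + 0.42 × (8.0% − 4.2%)] = 11.304
Birchway: α = 20.7% − [4.2% + 1.56 × (8.0% − 4.2%)] = 10.572
Summit: α = 14.0% − [4.2% + 0.76 × (8.0% − 4.2%)] = 6.912
Highest: Kestrel (11.304).

Kestrel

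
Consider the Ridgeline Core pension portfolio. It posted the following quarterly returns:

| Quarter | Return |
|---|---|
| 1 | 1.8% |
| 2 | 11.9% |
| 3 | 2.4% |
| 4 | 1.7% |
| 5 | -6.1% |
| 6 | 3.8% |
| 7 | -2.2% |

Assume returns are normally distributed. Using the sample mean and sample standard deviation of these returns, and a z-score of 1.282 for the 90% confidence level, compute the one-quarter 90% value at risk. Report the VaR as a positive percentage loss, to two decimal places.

r̄ = (1.8 + 11.9 + 2.4 + 1.7 − 6.1 + 3.8 − 2.2) / 7 = 13.30 / 7 = 1.9000%
Sample std dev = √[184.7200 / 6] = 5.5486%
VaR = −(r̄ − z·σ) = −(1.9000 − 1.282 × 5.5486) = −(-5.2133) = 5.2133%

5.21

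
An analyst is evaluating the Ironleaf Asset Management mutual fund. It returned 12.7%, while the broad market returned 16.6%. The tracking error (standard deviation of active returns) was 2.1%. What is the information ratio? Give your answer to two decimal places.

-1.86

IR = (Rp − Rb) / TE = (12.7% − 16.6%) / 2.1% = -3.90% / 2.1% = -1.8571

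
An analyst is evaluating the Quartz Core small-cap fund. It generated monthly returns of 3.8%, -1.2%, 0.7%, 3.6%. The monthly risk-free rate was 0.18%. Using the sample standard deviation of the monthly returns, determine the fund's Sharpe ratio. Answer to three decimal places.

0.641

Mean return r̄ = 6.90 / 4 = 1.7250%
Σ(r − r̄)² = 17.4275; sample σ = √(17.4275/3) = 2.4102%
Sharpe = (r̄ − rf) / σ = (1.7250 − 0.18) / 2.4102 = 1.5450 / 2.4102 = 0.6410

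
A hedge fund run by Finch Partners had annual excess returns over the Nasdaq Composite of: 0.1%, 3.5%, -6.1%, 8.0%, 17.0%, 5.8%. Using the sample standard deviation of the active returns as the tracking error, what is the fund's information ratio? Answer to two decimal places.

0.61

Mean return r̄ = 28.30 / 6 = 4.7167%
Sample σ = √[Σ(r − r̄)² / 5] = √[302.6283 / 5] = √60.5257 = 7.7798%
IR = r̄ / tracking error = 4.7167 / 7.7798 = 0.6063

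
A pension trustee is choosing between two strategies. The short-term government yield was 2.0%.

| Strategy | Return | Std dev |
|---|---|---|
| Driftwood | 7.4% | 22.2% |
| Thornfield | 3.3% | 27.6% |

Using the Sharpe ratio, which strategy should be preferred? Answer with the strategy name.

Driftwood

Driftwood: Sharpe ratio = (7.4% − 2.0%) / 22.2% = 0.243
Thornfield: Sharpe ratio = (3.3% − 2.0%) / 27.6% = 0.047
Highest: Driftwood (0.243).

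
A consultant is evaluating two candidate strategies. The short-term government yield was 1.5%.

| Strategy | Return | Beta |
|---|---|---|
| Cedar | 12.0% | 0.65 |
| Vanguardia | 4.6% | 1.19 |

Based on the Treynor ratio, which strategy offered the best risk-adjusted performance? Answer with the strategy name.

Cedar: Treynor = (12.0% − 1.5%) / 0.65 = 16.154
Vanguardia: Treynor = (4.6% − 1.5%) / 1.19 = 2.605
Highest: Cedar (16.154).

Cedar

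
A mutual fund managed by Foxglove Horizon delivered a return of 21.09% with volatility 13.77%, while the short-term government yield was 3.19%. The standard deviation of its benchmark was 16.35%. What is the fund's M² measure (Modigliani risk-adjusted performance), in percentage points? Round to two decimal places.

24.44

Sharpe = (Rp − Rf) / σp = (21.09% − 3.19%) / 13.77% = 1.2999
M² = Rf + Sharpe × σm = 3.19% + 1.2999 × 16.35% = 24.4434%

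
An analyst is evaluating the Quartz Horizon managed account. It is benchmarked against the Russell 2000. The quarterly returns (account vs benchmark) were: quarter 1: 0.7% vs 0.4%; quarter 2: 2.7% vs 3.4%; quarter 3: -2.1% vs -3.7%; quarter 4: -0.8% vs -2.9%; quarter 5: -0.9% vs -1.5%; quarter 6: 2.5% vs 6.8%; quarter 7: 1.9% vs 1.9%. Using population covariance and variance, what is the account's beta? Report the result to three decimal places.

0.469

r̄p = 0.5714%,  r̄m = 0.6286%
Cov = Σ(rp − r̄p)(rm − r̄m) / 7 = 5.5708
Var(rm) = Σ(rm − r̄m)² / 7 = 11.8792
β = Cov / Var = 5.5708 / 11.8792 = 0.4690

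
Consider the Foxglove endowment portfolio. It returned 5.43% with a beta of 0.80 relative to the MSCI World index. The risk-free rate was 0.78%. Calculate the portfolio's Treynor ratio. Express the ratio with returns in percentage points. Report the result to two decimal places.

5.81

Treynor = (Rp − Rf) / β = (5.43% − 0.78%) / 0.80 = 4.65 / 0.80 = 5.8125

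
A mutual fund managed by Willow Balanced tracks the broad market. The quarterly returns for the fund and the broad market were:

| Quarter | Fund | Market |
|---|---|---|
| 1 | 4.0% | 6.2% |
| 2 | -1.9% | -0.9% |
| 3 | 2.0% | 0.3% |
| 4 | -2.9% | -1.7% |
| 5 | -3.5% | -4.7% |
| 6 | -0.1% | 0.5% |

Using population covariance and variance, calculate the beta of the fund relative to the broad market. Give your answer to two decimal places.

r̄p = -0.4000%,  r̄m = -0.0500%
Cov = Σ(rp − r̄p)(rm − r̄m) / 6 = 8.0533
Var(rm) = Σ(rm − r̄m)² / 6 = 10.7592
β = Cov / Var = 8.0533 / 10.7592 = 0.7485

0.75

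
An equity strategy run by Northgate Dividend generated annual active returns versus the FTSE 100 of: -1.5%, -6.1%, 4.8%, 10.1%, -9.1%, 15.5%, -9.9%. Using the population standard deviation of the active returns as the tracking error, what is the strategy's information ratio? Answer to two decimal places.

Mean return r̄ = 3.80 / 7 = 0.5429%
Population std dev = √[583.5171 / 7] = 9.1301%
IR = r̄ / tracking error = 0.5429 / 9.1301 = 0.0595

0.06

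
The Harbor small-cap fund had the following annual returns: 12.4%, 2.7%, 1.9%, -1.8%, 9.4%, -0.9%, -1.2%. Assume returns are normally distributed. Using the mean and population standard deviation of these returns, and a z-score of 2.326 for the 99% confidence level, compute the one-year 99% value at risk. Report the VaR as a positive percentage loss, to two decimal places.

8.78

r̄ = (12.4 + 2.7 + 1.9 − 1.8 + 9.4 − 0.9 − 1.2) / 7 = 3.2143%
Σ(r − r̄)² = 186.1886; population σ = √(186.1886/7) = 5.1574%
VaR = −(r̄ − z·σ) = −(3.2143 − 2.326 × 5.1574) = −(-8.7818) = 8.7818%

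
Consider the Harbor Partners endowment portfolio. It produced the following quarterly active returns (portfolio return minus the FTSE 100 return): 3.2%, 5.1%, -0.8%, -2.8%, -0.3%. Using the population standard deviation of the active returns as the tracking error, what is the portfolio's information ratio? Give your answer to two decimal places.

μ = (3.2 + 5.1 − 0.8 − 2.8 − 0.3) / 5 = 4.40 / 5 = 0.8800%
Σ(r − μ)² = (3.2 − 0.8800)² + (5.1 − 0.8800)² + … = 40.9480
σ = √[40.9480 / 5] = 2.8617%
IR = μ / tracking error = 0.8800 / 2.8617 = 0.3075

0.31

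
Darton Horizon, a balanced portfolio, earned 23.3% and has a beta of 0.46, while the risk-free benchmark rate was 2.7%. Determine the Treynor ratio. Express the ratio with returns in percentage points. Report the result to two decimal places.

44.78

Treynor = (Rp − Rf) / β = (23.3% − 2.7%) / 0.46 = 20.60 / 0.46 = 44.7826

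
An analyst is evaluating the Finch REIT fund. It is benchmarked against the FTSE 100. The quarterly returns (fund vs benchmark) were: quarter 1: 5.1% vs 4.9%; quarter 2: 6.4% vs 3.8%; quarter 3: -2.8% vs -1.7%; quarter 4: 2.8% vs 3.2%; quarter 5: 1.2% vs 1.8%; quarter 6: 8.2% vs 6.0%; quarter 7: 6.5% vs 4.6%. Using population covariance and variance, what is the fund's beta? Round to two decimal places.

1.43

r̄p = 3.9143%,  r̄m = 3.2286%
Cov = Σ(rp − r̄p)(rm − r̄m) / 7 = 7.9753
Var(rm) = Σ(rm − r̄m)² / 7 = 5.5735
β = Cov / Var = 7.9753 / 5.5735 = 1.4309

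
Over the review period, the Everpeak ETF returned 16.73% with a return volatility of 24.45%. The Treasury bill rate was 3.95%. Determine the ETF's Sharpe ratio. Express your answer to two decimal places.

0.52

Sharpe = (Rp − Rf) / σp = (16.73% − 3.95%) / 24.45% = 12.78% / 24.45% = 0.5227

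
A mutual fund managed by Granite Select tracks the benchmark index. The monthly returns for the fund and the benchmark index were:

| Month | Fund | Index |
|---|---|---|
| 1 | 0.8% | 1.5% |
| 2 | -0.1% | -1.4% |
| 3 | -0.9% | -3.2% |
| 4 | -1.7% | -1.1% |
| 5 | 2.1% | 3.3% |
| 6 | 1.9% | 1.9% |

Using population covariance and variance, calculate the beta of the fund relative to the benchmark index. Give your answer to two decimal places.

0.54

r̄p = 0.3500%,  r̄m = 0.1667%
Cov = Σ(rp − r̄p)(rm − r̄m) / 6 = 2.7133
Var(rm) = Σ(rm − r̄m)² / 6 = 4.9989
β = Cov / Var = 2.7133 / 4.9989 = 0.5428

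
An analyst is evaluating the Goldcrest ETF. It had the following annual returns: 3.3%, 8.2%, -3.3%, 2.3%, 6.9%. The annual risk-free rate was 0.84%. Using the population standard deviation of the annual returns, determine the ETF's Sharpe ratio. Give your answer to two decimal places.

r̄ = (3.3 + 8.2 − 3.3 + 2.3 + 6.9) / 5 = 3.4800%
Population σ = √[Σ(r − r̄)² / 5] = √[81.3680 / 5] = √16.2736 = 4.0341%
Sharpe = (r̄ − rf) / σ = (3.4800 − 0.84) / 4.0341 = 2.6400 / 4.0341 = 0.6544

0.65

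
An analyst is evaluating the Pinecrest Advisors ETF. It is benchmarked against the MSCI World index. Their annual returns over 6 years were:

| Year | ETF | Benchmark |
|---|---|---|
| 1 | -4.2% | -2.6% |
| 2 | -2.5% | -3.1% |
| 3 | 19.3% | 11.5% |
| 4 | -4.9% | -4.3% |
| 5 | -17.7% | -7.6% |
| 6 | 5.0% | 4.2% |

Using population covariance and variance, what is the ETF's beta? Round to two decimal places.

1.72

r̄p = -0.8333%,  r̄m = -0.3167%
Cov = Σ(rp − r̄p)(rm − r̄m) / 6 = 69.2711
Var(rm) = Σ(rm − r̄m)² / 6 = 40.3181
β = Cov / Var = 69.2711 / 40.3181 = 1.7181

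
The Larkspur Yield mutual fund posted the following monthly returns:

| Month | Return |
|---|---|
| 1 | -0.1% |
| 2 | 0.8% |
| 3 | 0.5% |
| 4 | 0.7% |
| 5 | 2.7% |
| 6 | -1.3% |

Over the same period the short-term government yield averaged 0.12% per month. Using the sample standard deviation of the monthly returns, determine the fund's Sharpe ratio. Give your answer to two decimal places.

Mean return μ = 3.30 / 6 = 0.5500%
Σ(r − μ)² = 8.5550; sample σ = √(8.5550/5) = 1.3081%
Sharpe = (μ − rf) / σ = (0.5500 − 0.12) / 1.3081 = 0.4300 / 1.3081 = 0.3287

0.33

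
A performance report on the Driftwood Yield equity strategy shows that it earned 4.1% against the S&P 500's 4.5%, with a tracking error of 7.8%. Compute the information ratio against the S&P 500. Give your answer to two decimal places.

-0.05

IR = (Rp − Rb) / TE = (4.1% − 4.5%) / 7.8% = -0.40% / 7.8% = -0.0513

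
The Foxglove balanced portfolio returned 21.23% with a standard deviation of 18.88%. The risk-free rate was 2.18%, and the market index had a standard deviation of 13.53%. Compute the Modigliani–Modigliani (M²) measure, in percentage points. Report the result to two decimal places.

15.83

Sharpe = (Rp − Rf) / σp = (21.23% − 2.18%) / 18.88% = 1.0090
M² = Rf + Sharpe × σm = 2.18% + 1.0090 × 13.53% = 15.8318%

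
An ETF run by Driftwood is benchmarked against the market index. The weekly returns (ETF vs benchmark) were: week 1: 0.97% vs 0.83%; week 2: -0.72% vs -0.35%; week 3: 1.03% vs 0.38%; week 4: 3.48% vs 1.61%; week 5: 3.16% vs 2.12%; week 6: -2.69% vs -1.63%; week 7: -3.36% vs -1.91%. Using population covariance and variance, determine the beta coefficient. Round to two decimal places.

1.71

r̄p = 0.2671%,  r̄m = 0.1500%
Cov = Σ(rp − r̄p)(rm − r̄m) / 7 = 3.4675
Var(rm) = Σ(rm − r̄m)² / 7 = 2.0271
β = Cov / Var = 3.4675 / 2.0271 = 1.7106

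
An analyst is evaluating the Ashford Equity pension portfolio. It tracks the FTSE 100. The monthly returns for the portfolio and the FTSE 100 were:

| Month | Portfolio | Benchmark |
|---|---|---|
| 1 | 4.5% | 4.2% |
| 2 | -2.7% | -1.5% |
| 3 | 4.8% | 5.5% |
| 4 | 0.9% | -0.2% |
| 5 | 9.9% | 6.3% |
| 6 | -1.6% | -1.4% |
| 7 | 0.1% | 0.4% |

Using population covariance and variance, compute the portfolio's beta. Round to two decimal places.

r̄p = 2.2714%,  r̄m = 1.9000%
Cov = Σ(rp − r̄p)(rm − r̄m) / 7 = 11.9443
Var(rm) = Σ(rm − r̄m)² / 7 = 9.5314
β = Cov / Var = 11.9443 / 9.5314 = 1.2532

1.25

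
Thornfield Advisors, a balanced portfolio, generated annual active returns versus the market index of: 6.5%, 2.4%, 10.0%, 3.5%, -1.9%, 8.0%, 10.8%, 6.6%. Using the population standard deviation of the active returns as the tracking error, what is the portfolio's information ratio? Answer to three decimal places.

r̄ = (6.5 + 2.4 + 10 + 3.5 − 1.9 + 8 + 10.8 + 6.6) / 8 = 45.90 / 8 = 5.7375%
Σ(r − r̄)² = (6.5 − 5.7375)² + (2.4 − 5.7375)² + … = 124.7188
σ = √[124.7188 / 8] = 3.9484%
IR = r̄ / tracking error = 5.7375 / 3.9484 = 1.4531

1.453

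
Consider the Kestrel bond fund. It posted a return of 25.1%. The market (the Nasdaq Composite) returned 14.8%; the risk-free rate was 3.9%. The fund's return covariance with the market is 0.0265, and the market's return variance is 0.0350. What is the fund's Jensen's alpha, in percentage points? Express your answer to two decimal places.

12.95

β = Cov / Var = 0.0265 / 0.0350 = 0.7571
E[R] = Rf + β(Rm − Rf) = 3.9% + 0.7571 × (14.8% − 3.9%) = 12.1524%
α = Rp − E[R] = 25.1% − 12.1524% = 12.9476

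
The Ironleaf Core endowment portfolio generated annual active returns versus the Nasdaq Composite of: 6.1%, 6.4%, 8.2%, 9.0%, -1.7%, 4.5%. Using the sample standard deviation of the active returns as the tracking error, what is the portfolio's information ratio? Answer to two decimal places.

1.41

Mean return r̄ = 32.50 / 6 = 5.4167%
Σ(r − r̄)² = 73.5083; sample σ = √(73.5083/5) = 3.8343%
IR = r̄ / tracking error = 5.4167 / 3.8343 = 1.4127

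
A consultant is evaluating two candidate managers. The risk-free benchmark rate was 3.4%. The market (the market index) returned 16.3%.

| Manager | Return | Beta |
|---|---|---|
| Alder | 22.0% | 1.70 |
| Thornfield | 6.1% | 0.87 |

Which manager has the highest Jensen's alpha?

Alder

Alder: α = 22.0% − [3.4% + 1.70 × (16.3% − 3.4%)] = -3.330
Thornfield: α = 6.1% − [3.4% + 0.87 × (16.3% − 3.4%)] = -8.523
Highest: Alder (-3.330).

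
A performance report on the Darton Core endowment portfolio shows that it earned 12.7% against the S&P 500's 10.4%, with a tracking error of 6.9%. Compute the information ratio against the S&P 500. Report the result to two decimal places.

IR = (Rp − Rb) / TE = (12.7% − 10.4%) / 6.9% = 2.30% / 6.9% = 0.3333

0.33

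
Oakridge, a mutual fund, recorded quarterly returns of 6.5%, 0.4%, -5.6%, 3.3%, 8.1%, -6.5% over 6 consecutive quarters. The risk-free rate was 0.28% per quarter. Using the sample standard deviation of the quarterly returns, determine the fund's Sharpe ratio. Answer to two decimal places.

0.12

r̄ = (6.5 + 0.4 − 5.6 + 3.3 + 8.1 − 6.5) / 6 = 1.0333%
Σ(r − r̄)² = 186.1133; sample σ = √(186.1133/5) = 6.1010%
Sharpe = (r̄ − rf) / σ = (1.0333 − 0.28) / 6.1010 = 0.7533 / 6.1010 = 0.1235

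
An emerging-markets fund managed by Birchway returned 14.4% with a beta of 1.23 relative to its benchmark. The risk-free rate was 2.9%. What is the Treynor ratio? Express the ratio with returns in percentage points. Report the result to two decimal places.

Treynor = (Rp − Rf) / β = (14.4% − 2.9%) / 1.23 = 11.50 / 1.23 = 9.3496

9.35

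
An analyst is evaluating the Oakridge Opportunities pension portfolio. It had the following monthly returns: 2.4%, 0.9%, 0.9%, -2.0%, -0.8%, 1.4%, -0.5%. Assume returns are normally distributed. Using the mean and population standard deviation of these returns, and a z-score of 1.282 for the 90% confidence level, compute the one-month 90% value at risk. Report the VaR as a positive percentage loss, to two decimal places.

Mean return r̄ = 2.30 / 7 = 0.3286%
Σ(r − r̄)² = (2.4 − 0.3286)² + (0.9 − 0.3286)² + (0.9 − 0.3286)² + … = 13.4743
σ = √[13.4743 / 7] = 1.3874%
VaR = −(r̄ − z·σ) = −(0.3286 − 1.282 × 1.3874) = −(-1.4500) = 1.4500%

1.45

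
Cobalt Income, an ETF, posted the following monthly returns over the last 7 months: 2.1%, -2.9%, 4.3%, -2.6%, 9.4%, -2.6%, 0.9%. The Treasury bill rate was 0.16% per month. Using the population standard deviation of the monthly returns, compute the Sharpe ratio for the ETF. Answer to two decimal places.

r̄ = (2.1 − 2.9 + 4.3 − 2.6 + 9.4 − 2.6 + 0.9) / 7 = 8.60 / 7 = 1.2286%
Population std dev = √[123.4343 / 7] = 4.1992%
Sharpe = (r̄ − rf) / σ = (1.2286 − 0.16) / 4.1992 = 1.0686 / 4.1992 = 0.2545

0.25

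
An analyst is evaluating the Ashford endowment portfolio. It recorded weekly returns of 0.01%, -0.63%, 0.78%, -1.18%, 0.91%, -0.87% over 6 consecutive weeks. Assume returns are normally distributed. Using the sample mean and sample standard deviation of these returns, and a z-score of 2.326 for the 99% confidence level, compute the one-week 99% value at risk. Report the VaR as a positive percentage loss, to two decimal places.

r̄ = (0.01 − 0.63 + 0.78 − 1.18 + 0.91 − 0.87) / 6 = -0.980 / 6 = -0.1633%
Σ(r − r̄)² = (0.01 − (-0.1633))² + (-0.63 − (-0.1633))² + … = 3.8227
σ = √[3.8227 / 5] = 0.8744%
VaR = −(r̄ − z·σ) = −(-0.1633 − 2.326 × 0.8744) = −(-2.1972) = 2.1972%

2.20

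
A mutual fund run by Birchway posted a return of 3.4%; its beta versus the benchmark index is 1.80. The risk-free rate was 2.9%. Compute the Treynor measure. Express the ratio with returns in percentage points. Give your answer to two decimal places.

Treynor = (Rp − Rf) / β = (3.4% − 2.9%) / 1.80 = 0.50 / 1.80 = 0.2778

0.28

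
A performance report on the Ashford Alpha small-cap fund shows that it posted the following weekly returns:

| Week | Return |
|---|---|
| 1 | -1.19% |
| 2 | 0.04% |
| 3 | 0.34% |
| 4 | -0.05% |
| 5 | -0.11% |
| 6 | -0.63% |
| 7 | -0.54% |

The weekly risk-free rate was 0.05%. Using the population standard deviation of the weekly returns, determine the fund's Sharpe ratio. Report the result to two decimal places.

-0.75

μ = (-1.19 + 0.04 + 0.34 − 0.05 − 0.11 − 0.63 − 0.54) / 7 = -0.3057%
Population σ = √[Σ(r − μ)² / 7] = √[1.5822 / 7] = √0.2260 = 0.4754%
Sharpe = (μ − rf) / σ = (-0.3057 − 0.05) / 0.4754 = -0.3557 / 0.4754 = -0.7482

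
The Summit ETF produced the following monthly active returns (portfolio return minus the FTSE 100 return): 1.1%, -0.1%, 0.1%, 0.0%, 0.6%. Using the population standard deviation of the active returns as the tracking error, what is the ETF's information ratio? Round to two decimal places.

0.76

r̄ = (1.1 − 0.1 + 0.1 + 0 + 0.6) / 5 = 1.70 / 5 = 0.3400%
Population std dev = √[1.0120 / 5] = 0.4499%
IR = r̄ / tracking error = 0.3400 / 0.4499 = 0.7557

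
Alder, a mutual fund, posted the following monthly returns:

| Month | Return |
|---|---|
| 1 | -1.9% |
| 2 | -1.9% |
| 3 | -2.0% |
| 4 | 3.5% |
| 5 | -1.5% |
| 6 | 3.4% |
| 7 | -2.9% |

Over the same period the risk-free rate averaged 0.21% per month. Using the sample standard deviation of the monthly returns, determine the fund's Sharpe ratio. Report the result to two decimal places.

Mean return r̄ = -3.30 / 7 = -0.4714%
Σ(r − r̄)² = (-1.9 − (-0.4714))² + (-1.9 − (-0.4714))² + (-2 − (-0.4714))² + … = 44.1343
sample σ = √(44.1343 / 6) = √7.3557 = 2.7121%
Sharpe = (r̄ − rf) / σ = (-0.4714 − 0.21) / 2.7121 = -0.6814 / 2.7121 = -0.2512

-0.25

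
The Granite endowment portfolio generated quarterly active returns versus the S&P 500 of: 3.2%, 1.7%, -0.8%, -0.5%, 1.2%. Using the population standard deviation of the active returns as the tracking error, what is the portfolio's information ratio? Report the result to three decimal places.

0.652

r̄ = (3.2 + 1.7 − 0.8 − 0.5 + 1.2) / 5 = 0.9600%
Population σ = √[Σ(r − r̄)² / 5] = √[10.8520 / 5] = √2.1704 = 1.4732%
IR = r̄ / tracking error = 0.9600 / 1.4732 = 0.6516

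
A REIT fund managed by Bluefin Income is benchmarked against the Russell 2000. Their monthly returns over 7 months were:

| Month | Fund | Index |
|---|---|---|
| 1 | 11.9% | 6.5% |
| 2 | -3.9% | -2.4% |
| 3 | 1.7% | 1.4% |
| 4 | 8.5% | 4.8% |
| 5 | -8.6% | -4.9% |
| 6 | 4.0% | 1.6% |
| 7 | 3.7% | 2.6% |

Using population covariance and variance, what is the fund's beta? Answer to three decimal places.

1.764

r̄p = 2.4714%,  r̄m = 1.3714%
Cov = Σ(rp − r̄p)(rm − r̄m) / 7 = 23.4749
Var(rm) = Σ(rm − r̄m)² / 7 = 13.3106
β = Cov / Var = 23.4749 / 13.3106 = 1.7636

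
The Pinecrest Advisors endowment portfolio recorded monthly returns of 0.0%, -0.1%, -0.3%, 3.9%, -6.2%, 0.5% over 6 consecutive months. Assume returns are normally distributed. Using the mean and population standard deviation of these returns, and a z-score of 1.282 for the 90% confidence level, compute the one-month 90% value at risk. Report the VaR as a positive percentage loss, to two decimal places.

r̄ = (0 − 0.1 − 0.3 + 3.9 − 6.2 + 0.5) / 6 = -2.20 / 6 = -0.3667%
Population std dev = √[53.1933 / 6] = 2.9775%
VaR = −(r̄ − z·σ) = −(-0.3667 − 1.282 × 2.9775) = −(-4.1839) = 4.1839%

4.18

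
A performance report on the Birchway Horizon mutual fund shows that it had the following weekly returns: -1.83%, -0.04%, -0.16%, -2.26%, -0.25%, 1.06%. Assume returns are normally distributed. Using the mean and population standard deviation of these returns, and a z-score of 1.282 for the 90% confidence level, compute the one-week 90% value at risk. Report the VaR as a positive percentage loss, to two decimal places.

Mean return r̄ = -3.480 / 6 = -0.5800%
Population σ = √[Σ(r − r̄)² / 6] = √[7.6514 / 6] = √1.2752 = 1.1292%
VaR = −(r̄ − z·σ) = −(-0.5800 − 1.282 × 1.1292) = −(-2.0276) = 2.0276%

2.03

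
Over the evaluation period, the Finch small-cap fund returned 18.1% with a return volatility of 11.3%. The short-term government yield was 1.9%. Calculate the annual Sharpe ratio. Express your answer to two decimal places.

1.43

Sharpe = (Rp − Rf) / σp = (18.1% − 1.9%) / 11.3% = 16.20% / 11.3% = 1.4336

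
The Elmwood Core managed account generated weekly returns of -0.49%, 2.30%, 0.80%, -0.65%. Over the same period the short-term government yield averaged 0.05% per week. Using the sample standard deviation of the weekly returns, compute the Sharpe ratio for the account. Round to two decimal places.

0.32

r̄ = (-0.49 + 2.3 + 0.8 − 0.65) / 4 = 0.4900%
Sample std dev = √[5.6322 / 3] = 1.3702%
Sharpe = (r̄ − rf) / σ = (0.4900 − 0.05) / 1.3702 = 0.4400 / 1.3702 = 0.3211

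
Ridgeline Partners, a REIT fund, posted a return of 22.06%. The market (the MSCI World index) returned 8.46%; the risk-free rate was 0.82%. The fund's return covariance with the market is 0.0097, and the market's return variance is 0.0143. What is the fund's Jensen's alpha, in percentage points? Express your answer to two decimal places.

β = Cov / Var = 0.0097 / 0.0143 = 0.6783
E[R] = Rf + β(Rm − Rf) = 0.82% + 0.6783 × (8.46% − 0.82%) = 6.0022%
α = Rp − E[R] = 22.06% − 6.0022% = 16.0578

16.06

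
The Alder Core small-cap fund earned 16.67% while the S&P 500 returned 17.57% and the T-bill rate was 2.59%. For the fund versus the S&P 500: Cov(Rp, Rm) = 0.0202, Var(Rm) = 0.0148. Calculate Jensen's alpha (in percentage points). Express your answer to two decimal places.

β = Cov / Var = 0.0202 / 0.0148 = 1.3649
E[R] = Rf + β(Rm − Rf) = 2.59% + 1.3649 × (17.57% − 2.59%) = 23.0362%
α = Rp − E[R] = 16.67% − 23.0362% = -6.3662

-6.37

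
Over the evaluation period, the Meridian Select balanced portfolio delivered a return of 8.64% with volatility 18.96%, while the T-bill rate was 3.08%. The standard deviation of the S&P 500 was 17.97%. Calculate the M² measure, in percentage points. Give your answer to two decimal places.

8.35

Sharpe = (Rp − Rf) / σp = (8.64% − 3.08%) / 18.96% = 0.2932
M² = Rf + Sharpe × σm = 3.08% + 0.2932 × 17.97% = 8.3488%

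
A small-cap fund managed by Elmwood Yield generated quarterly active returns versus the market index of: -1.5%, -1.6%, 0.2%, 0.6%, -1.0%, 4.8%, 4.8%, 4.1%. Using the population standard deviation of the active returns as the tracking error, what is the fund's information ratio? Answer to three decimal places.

0.493

μ = (-1.5 − 1.6 + 0.2 + 0.6 − 1 + 4.8 + 4.8 + 4.1) / 8 = 1.3000%
Population σ = √[Σ(r − μ)² / 8] = √[55.5800 / 8] = √6.9475 = 2.6358%
IR = μ / tracking error = 1.3000 / 2.6358 = 0.4932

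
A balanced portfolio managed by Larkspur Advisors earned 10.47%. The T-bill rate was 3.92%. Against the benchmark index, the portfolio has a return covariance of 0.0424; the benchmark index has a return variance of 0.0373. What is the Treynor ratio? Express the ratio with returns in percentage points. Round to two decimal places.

5.76

β = Cov / Var = 0.0424 / 0.0373 = 1.1367
Treynor = (Rp − Rf) / β = (10.47% − 3.92%) / 1.1367 = 6.55 / 1.1367 = 5.7623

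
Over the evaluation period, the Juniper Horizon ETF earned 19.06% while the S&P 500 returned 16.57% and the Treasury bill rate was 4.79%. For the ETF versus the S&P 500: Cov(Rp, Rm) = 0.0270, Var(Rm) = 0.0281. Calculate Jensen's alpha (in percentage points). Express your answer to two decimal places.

β = Cov / Var = 0.0270 / 0.0281 = 0.9609
E[R] = Rf + β(Rm − Rf) = 4.79% + 0.9609 × (16.57% − 4.79%) = 16.1094%
α = Rp − E[R] = 19.06% − 16.1094% = 2.9506

2.95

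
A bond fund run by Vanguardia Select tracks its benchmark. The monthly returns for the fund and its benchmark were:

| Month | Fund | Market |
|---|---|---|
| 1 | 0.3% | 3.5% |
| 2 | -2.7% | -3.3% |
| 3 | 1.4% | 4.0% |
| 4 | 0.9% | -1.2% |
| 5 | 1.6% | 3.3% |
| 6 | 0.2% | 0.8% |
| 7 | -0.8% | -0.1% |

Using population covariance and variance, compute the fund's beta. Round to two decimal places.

r̄p = 0.1286%,  r̄m = 1.0000%
Cov = Σ(rp − r̄p)(rm − r̄m) / 7 = 2.7286
Var(rm) = Σ(rm − r̄m)² / 7 = 6.4457
β = Cov / Var = 2.7286 / 6.4457 = 0.4233

0.42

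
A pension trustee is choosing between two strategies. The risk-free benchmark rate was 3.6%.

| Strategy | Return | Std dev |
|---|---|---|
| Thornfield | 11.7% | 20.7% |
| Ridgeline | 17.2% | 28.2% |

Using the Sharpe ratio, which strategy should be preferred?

Ridgeline

Thornfield: Sharpe ratio = (11.7% − 3.6%) / 20.7% = 0.391
Ridgeline: Sharpe ratio = (17.2% − 3.6%) / 28.2% = 0.482
Highest: Ridgeline (0.482).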